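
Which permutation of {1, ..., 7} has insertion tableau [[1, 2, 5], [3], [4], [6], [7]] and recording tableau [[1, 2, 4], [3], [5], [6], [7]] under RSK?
Reverse the RSK construction: for i from n down to 1, find the cell of Q containing i, remove the entry at that cell from P, and reverse-bump it up through P; the value ejected from row 1 is w(i).

Step i=7: Q has 7 at row 5, column 1; remove 7 from row 5 of P and reverse-bump: 7 enters row 4 and ejects 6; 6 enters row 3 and ejects 4; 4 enters row 2 and ejects 3; 3 enters row 1 and ejects 2. So w(7) = 2. P is now [[1, 3, 5], [4], [6], [7]].
Step i=6: Q has 6 at row 4, column 1; remove 7 from row 4 of P and reverse-bump: 7 enters row 3 and ejects 6; 6 enters row 2 and ejects 4; 4 enters row 1 and ejects 3. So w(6) = 3. P is now [[1, 4, 5], [6], [7]].
Step i=5: Q has 5 at row 3, column 1; remove 7 from row 3 of P and reverse-bump: 7 enters row 2 and ejects 6; 6 enters row 1 and ejects 5. So w(5) = 5. P is now [[1, 4, 6], [7]].
Step i=4: Q has 4 at row 1, column 3; remove that cell from P, ejecting 6. So w(4) = 6. P is now [[1, 4], [7]].
Step i=3: Q has 3 at row 2, column 1; remove 7 from row 2 of P and reverse-bump: 7 enters row 1 and ejects 4. So w(3) = 4. P is now [[1, 7]].
Step i=2: Q has 2 at row 1, column 2; remove that cell from P, ejecting 7. So w(2) = 7. P is now [[1]].
Step i=1: Q has 1 at row 1, column 1; remove that cell from P, ejecting 1. So w(1) = 1. P is now [].

So w = 1 7 4 6 5 3 2.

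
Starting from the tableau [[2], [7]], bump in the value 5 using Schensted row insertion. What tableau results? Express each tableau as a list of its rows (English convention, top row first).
[[2, 5], [7]]

5 is larger than every entry of row 1, so it is appended to row 1. The new tableau is [[2, 5], [7]].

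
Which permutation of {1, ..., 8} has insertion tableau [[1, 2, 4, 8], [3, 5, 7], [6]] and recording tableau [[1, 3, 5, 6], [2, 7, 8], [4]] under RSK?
Reverse the RSK construction: for i from n down to 1, find the cell of Q containing i, remove the entry at that cell from P, and reverse-bump it up through P; the value ejected from row 1 is w(i).

Step i=8: Q has 8 at row 2, column 3; remove 7 from row 2 of P and reverse-bump: 7 enters row 1 and ejects 4. So w(8) = 4. P is now [[1, 2, 7, 8], [3, 5], [6]].
Step i=7: Q has 7 at row 2, column 2; remove 5 from row 2 of P and reverse-bump: 5 enters row 1 and ejects 2. So w(7) = 2. P is now [[1, 5, 7, 8], [3], [6]].
Step i=6: Q has 6 at row 1, column 4; remove that cell from P, ejecting 8. So w(6) = 8. P is now [[1, 5, 7], [3], [6]].
Step i=5: Q has 5 at row 1, column 3; remove that cell from P, ejecting 7. So w(5) = 7. P is now [[1, 5], [3], [6]].
Step i=4: Q has 4 at row 3, column 1; remove 6 from row 3 of P and reverse-bump: 6 enters row 2 and ejects 3; 3 enters row 1 and ejects 1. So w(4) = 1. P is now [[3, 5], [6]].
Step i=3: Q has 3 at row 1, column 2; remove that cell from P, ejecting 5. So w(3) = 5. P is now [[3], [6]].
Step i=2: Q has 2 at row 2, column 1; remove 6 from row 2 of P and reverse-bump: 6 enters row 1 and ejects 3. So w(2) = 3. P is now [[6]].
Step i=1: Q has 1 at row 1, column 1; remove that cell from P, ejecting 6. So w(1) = 6. P is now [].

So w = 6 3 5 1 7 8 2 4.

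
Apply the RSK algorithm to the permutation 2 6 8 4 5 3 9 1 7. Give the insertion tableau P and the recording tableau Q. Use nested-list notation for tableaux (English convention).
Insert each entry of the permutation into P by Schensted row insertion, recording in Q the position of each new cell.

Insert 2: appended to row 1. P = [[2]].
Insert 6: appended to row 1. P = [[2, 6]].
Insert 8: appended to row 1. P = [[2, 6, 8]].
Insert 4: 4 bumps 6 from row 1; 6 starts row 2. P = [[2, 4, 8], [6]].
Insert 5: 5 bumps 8 from row 1; 8 appends to row 2. P = [[2, 4, 5], [6, 8]].
Insert 3: 3 bumps 4 from row 1; 4 bumps 6 from row 2; 6 starts row 3. P = [[2, 3, 5], [4, 8], [6]].
Insert 9: appended to row 1. P = [[2, 3, 5, 9], [4, 8], [6]].
Insert 1: 1 bumps 2 from row 1; 2 bumps 4 from row 2; 4 bumps 6 from row 3; 6 starts row 4. P = [[1, 3, 5, 9], [2, 8], [4], [6]].
Insert 7: 7 bumps 9 from row 1; 9 appends to row 2. P = [[1, 3, 5, 7], [2, 8, 9], [4], [6]].

So P = [[1, 3, 5, 7], [2, 8, 9], [4], [6]], Q = [[1, 2, 3, 7], [4, 5, 9], [6], [8]].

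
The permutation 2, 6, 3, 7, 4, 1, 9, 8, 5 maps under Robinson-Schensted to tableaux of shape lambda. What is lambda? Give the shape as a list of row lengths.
[4, 3, 2]

RSK row insertion gives P = [[1, 3, 4, 5], [2, 7, 8], [6, 9]], which has shape [4, 3, 2].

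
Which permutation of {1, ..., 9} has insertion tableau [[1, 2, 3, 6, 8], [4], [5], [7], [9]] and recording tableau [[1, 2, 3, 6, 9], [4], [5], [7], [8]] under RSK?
1 2 9 7 5 6 4 3 8

Reverse the RSK construction: for i from n down to 1, find the cell of Q containing i, remove the entry at that cell from P, and reverse-bump it up through P; the value ejected from row 1 is w(i).

Step i=9: Q has 9 at row 1, column 5; remove that cell from P, ejecting 8. So w(9) = 8. P is now [[1, 2, 3, 6], [4], [5], [7], [9]].
Step i=8: Q has 8 at row 5, column 1; remove 9 from row 5 of P and reverse-bump: 9 enters row 4 and ejects 7; 7 enters row 3 and ejects 5; 5 enters row 2 and ejects 4; 4 enters row 1 and ejects 3. So w(8) = 3. P is now [[1, 2, 4, 6], [5], [7], [9]].
Step i=7: Q has 7 at row 4, column 1; remove 9 from row 4 of P and reverse-bump: 9 enters row 3 and ejects 7; 7 enters row 2 and ejects 5; 5 enters row 1 and ejects 4. So w(7) = 4. P is now [[1, 2, 5, 6], [7], [9]].
Step i=6: Q has 6 at row 1, column 4; remove that cell from P, ejecting 6. So w(6) = 6. P is now [[1, 2, 5], [7], [9]].
Step i=5: Q has 5 at row 3, column 1; remove 9 from row 3 of P and reverse-bump: 9 enters row 2 and ejects 7; 7 enters row 1 and ejects 5. So w(5) = 5. P is now [[1, 2, 7], [9]].
Step i=4: Q has 4 at row 2, column 1; remove 9 from row 2 of P and reverse-bump: 9 enters row 1 and ejects 7. So w(4) = 7. P is now [[1, 2, 9]].
Step i=3: Q has 3 at row 1, column 3; remove that cell from P, ejecting 9. So w(3) = 9. P is now [[1, 2]].
Step i=2: Q has 2 at row 1, column 2; remove that cell from P, ejecting 2. So w(2) = 2. P is now [[1]].
Step i=1: Q has 1 at row 1, column 1; remove that cell from P, ejecting 1. So w(1) = 1. P is now [].

So w = 1 2 9 7 5 6 4 3 8.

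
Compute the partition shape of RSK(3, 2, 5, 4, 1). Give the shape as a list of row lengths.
[2, 2, 1]

Row-insert each entry into an empty tableau.

After inserting 3: P = [[3]].
After inserting 2: P = [[2], [3]].
After inserting 5: P = [[2, 5], [3]].
After inserting 4: P = [[2, 4], [3, 5]].
After inserting 1: P = [[1, 4], [2, 5], [3]].

The final insertion tableau P = [[1, 4], [2, 5], [3]] has shape [2, 2, 1].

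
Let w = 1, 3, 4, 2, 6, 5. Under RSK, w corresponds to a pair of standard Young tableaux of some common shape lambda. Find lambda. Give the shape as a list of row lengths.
[4, 2]

Row-insert each entry into an empty tableau.

After inserting 1: P = [[1]].
After inserting 3: P = [[1, 3]].
After inserting 4: P = [[1, 3, 4]].
After inserting 2: P = [[1, 2, 4], [3]].
After inserting 6: P = [[1, 2, 4, 6], [3]].
After inserting 5: P = [[1, 2, 4, 5], [3, 6]].

The final insertion tableau P = [[1, 2, 4, 5], [3, 6]] has shape [4, 2].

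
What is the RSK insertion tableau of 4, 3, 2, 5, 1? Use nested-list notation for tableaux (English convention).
P = [[1, 5], [2], [3], [4]]

After inserting 4: P = [[4]].
After inserting 3: P = [[3], [4]].
After inserting 2: P = [[2], [3], [4]].
After inserting 5: P = [[2, 5], [3], [4]].
After inserting 1: P = [[1, 5], [2], [3], [4]].

So P = [[1, 5], [2], [3], [4]].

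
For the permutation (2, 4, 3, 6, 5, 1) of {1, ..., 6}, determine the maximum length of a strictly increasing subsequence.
3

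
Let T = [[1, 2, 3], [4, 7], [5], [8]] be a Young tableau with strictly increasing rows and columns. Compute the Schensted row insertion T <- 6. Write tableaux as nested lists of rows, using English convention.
6 is larger than every entry of row 1, so it is appended to row 1. The new tableau is [[1, 2, 3, 6], [4, 7], [5], [8]].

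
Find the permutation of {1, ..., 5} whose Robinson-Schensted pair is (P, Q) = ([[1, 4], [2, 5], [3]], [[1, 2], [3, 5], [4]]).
3 5 2 1 4

Reverse RSK: for i = n, n-1, ..., 1, locate i in Q, remove the corresponding corner cell from P, and reverse-bump its entry up through P; the value ejected from row 1 is w(i).

So w = 3 5 2 1 4.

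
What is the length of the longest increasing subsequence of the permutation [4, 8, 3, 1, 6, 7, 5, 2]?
3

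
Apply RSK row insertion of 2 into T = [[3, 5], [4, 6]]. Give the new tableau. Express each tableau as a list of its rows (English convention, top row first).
[[2, 5], [3, 6], [4]]

In row 1, 2 replaces 3 (the leftmost entry greater than 2); 3 is bumped to row 2. In row 2, 3 replaces 4 (the leftmost entry greater than 3); 4 is bumped to row 3. 4 starts a new row 3. The new tableau is [[2, 5], [3, 6], [4]].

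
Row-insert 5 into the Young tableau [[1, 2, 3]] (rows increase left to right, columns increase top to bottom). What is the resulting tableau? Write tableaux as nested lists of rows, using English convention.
[[1, 2, 3, 5]]

5 is larger than every entry of row 1, so it is appended to row 1. The new tableau is [[1, 2, 3, 5]].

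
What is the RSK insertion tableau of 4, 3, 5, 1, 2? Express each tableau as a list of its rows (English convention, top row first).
P = [[1, 2], [3, 5], [4]]

Insert 4: appended to row 1. P = [[4]].
Insert 3: 3 bumps 4 from row 1; 4 starts row 2. P = [[3], [4]].
Insert 5: appended to row 1. P = [[3, 5], [4]].
Insert 1: 1 bumps 3 from row 1; 3 bumps 4 from row 2; 4 starts row 3. P = [[1, 5], [3], [4]].
Insert 2: 2 bumps 5 from row 1; 5 appends to row 2. P = [[1, 2], [3, 5], [4]].

So P = [[1, 2], [3, 5], [4]].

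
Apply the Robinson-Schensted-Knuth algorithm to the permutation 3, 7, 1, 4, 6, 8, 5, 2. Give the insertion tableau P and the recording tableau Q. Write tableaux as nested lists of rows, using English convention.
Insert each entry of the permutation into P by Schensted row insertion, recording in Q the position of each new cell.

Insert 3: appended to row 1. P = [[3]].
Insert 7: appended to row 1. P = [[3, 7]].
Insert 1: 1 bumps 3 from row 1; 3 starts row 2. P = [[1, 7], [3]].
Insert 4: 4 bumps 7 from row 1; 7 appends to row 2. P = [[1, 4], [3, 7]].
Insert 6: appended to row 1. P = [[1, 4, 6], [3, 7]].
Insert 8: appended to row 1. P = [[1, 4, 6, 8], [3, 7]].
Insert 5: 5 bumps 6 from row 1; 6 bumps 7 from row 2; 7 starts row 3. P = [[1, 4, 5, 8], [3, 6], [7]].
Insert 2: 2 bumps 4 from row 1; 4 bumps 6 from row 2; 6 bumps 7 from row 3; 7 starts row 4. P = [[1, 2, 5, 8], [3, 4], [6], [7]].

So P = [[1, 2, 5, 8], [3, 4], [6], [7]], Q = [[1, 2, 5, 6], [3, 4], [7], [8]].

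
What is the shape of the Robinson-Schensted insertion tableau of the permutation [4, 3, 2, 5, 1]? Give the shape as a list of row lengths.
Row-insert each entry into an empty tableau.

After inserting 4: P = [[4]].
After inserting 3: P = [[3], [4]].
After inserting 2: P = [[2], [3], [4]].
After inserting 5: P = [[2, 5], [3], [4]].
After inserting 1: P = [[1, 5], [2], [3], [4]].

The final insertion tableau P = [[1, 5], [2], [3], [4]] has shape [2, 1, 1, 1].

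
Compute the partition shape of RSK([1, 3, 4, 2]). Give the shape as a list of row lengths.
[3, 1]

RSK row insertion gives P = [[1, 2, 4], [3]], which has shape [3, 1].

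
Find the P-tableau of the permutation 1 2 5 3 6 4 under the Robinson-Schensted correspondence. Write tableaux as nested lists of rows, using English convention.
P = [[1, 2, 3, 4], [5, 6]]

Insert 1: appended to row 1. P = [[1]].
Insert 2: appended to row 1. P = [[1, 2]].
Insert 5: appended to row 1. P = [[1, 2, 5]].
Insert 3: 3 bumps 5 from row 1; 5 starts row 2. P = [[1, 2, 3], [5]].
Insert 6: appended to row 1. P = [[1, 2, 3, 6], [5]].
Insert 4: 4 bumps 6 from row 1; 6 appends to row 2. P = [[1, 2, 3, 4], [5, 6]].

So P = [[1, 2, 3, 4], [5, 6]].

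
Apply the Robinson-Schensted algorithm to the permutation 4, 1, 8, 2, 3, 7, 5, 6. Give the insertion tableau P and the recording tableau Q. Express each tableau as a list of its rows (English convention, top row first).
P = [[1, 2, 3, 5, 6], [4, 7], [8]], Q = [[1, 3, 5, 6, 8], [2, 4], [7]]

Insert each entry of the permutation into P by Schensted row insertion, recording in Q the position of each new cell.

Insert 4: appended to row 1. P = [[4]], Q = [[1]].
Insert 1: 1 bumps 4 from row 1; 4 starts row 2. P = [[1], [4]], Q = [[1], [2]].
Insert 8: appended to row 1. P = [[1, 8], [4]], Q = [[1, 3], [2]].
Insert 2: 2 bumps 8 from row 1; 8 appends to row 2. P = [[1, 2], [4, 8]], Q = [[1, 3], [2, 4]].
Insert 3: appended to row 1. P = [[1, 2, 3], [4, 8]], Q = [[1, 3, 5], [2, 4]].
Insert 7: appended to row 1. P = [[1, 2, 3, 7], [4, 8]], Q = [[1, 3, 5, 6], [2, 4]].
Insert 5: 5 bumps 7 from row 1; 7 bumps 8 from row 2; 8 starts row 3. P = [[1, 2, 3, 5], [4, 7], [8]], Q = [[1, 3, 5, 6], [2, 4], [7]].
Insert 6: appended to row 1. P = [[1, 2, 3, 5, 6], [4, 7], [8]], Q = [[1, 3, 5, 6, 8], [2, 4], [7]].

So P = [[1, 2, 3, 5, 6], [4, 7], [8]], Q = [[1, 3, 5, 6, 8], [2, 4], [7]].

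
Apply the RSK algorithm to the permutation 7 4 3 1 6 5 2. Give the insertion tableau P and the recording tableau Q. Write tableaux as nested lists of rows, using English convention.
Insert each entry of the permutation into P by Schensted row insertion, recording in Q the position of each new cell.

After inserting 7: P = [[7]].
After inserting 4: P = [[4], [7]].
After inserting 3: P = [[3], [4], [7]].
After inserting 1: P = [[1], [3], [4], [7]].
After inserting 6: P = [[1, 6], [3], [4], [7]].
After inserting 5: P = [[1, 5], [3, 6], [4], [7]].
After inserting 2: P = [[1, 2], [3, 5], [4, 6], [7]].

So P = [[1, 2], [3, 5], [4, 6], [7]], Q = [[1, 5], [2, 6], [3, 7], [4]].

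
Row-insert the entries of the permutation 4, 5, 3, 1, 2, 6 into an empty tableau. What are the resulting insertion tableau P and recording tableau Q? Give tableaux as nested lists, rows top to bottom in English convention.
P = [[1, 2, 6], [3, 5], [4]], Q = [[1, 2, 6], [3, 5], [4]]

Insert each entry of the permutation into P by Schensted row insertion, recording in Q the position of each new cell.

Insert 4: appended to row 1. P = [[4]].
Insert 5: appended to row 1. P = [[4, 5]].
Insert 3: 3 bumps 4 from row 1; 4 starts row 2. P = [[3, 5], [4]].
Insert 1: 1 bumps 3 from row 1; 3 bumps 4 from row 2; 4 starts row 3. P = [[1, 5], [3], [4]].
Insert 2: 2 bumps 5 from row 1; 5 appends to row 2. P = [[1, 2], [3, 5], [4]].
Insert 6: appended to row 1. P = [[1, 2, 6], [3, 5], [4]].

So P = [[1, 2, 6], [3, 5], [4]], Q = [[1, 2, 6], [3, 5], [4]].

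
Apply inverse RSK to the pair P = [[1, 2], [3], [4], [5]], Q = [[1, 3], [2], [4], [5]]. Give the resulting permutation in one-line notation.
Reverse the RSK construction: for i from n down to 1, find the cell of Q containing i, remove the entry at that cell from P, and reverse-bump it up through P; the value ejected from row 1 is w(i).

Step i=5: Q has 5 at row 4, column 1; remove 5 from row 4 of P and reverse-bump: 5 enters row 3 and ejects 4; 4 enters row 2 and ejects 3; 3 enters row 1 and ejects 2. So w(5) = 2. P is now [[1, 3], [4], [5]].
Step i=4: Q has 4 at row 3, column 1; remove 5 from row 3 of P and reverse-bump: 5 enters row 2 and ejects 4; 4 enters row 1 and ejects 3. So w(4) = 3. P is now [[1, 4], [5]].
Step i=3: Q has 3 at row 1, column 2; remove that cell from P, ejecting 4. So w(3) = 4. P is now [[1], [5]].
Step i=2: Q has 2 at row 2, column 1; remove 5 from row 2 of P and reverse-bump: 5 enters row 1 and ejects 1. So w(2) = 1. P is now [[5]].
Step i=1: Q has 1 at row 1, column 1; remove that cell from P, ejecting 5. So w(1) = 5. P is now [].

So w = 5 1 4 3 2.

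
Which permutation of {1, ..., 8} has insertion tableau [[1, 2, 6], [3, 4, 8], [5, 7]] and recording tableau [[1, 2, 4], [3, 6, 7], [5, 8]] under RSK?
5 7 3 8 1 4 6 2

Reverse RSK: for i = n, n-1, ..., 1, locate i in Q, remove the corresponding corner cell from P, and reverse-bump its entry up through P; the value ejected from row 1 is w(i).

So w = 5 7 3 8 1 4 6 2.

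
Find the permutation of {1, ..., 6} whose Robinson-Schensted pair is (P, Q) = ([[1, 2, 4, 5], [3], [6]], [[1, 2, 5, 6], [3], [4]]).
Reverse RSK: for i = n, n-1, ..., 1, locate i in Q, remove the corresponding corner cell from P, and reverse-bump its entry up through P; the value ejected from row 1 is w(i).

So w = 1 6 3 2 4 5.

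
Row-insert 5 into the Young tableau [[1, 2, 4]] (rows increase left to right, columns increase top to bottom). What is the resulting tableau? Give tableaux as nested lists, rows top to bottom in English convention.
5 is larger than every entry of row 1, so it is appended to row 1. The new tableau is [[1, 2, 4, 5]].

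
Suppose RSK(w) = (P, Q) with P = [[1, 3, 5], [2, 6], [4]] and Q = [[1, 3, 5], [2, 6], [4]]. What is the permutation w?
4 2 3 1 6 5

Reverse the RSK construction: for i from n down to 1, find the cell of Q containing i, remove the entry at that cell from P, and reverse-bump it up through P; the value ejected from row 1 is w(i).

Step i=6: Q has 6 at row 2, column 2; remove 6 from row 2 of P and reverse-bump: 6 enters row 1 and ejects 5. So w(6) = 5. P is now [[1, 3, 6], [2], [4]].
Step i=5: Q has 5 at row 1, column 3; remove that cell from P, ejecting 6. So w(5) = 6. P is now [[1, 3], [2], [4]].
Step i=4: Q has 4 at row 3, column 1; remove 4 from row 3 of P and reverse-bump: 4 enters row 2 and ejects 2; 2 enters row 1 and ejects 1. So w(4) = 1. P is now [[2, 3], [4]].
Step i=3: Q has 3 at row 1, column 2; remove that cell from P, ejecting 3. So w(3) = 3. P is now [[2], [4]].
Step i=2: Q has 2 at row 2, column 1; remove 4 from row 2 of P and reverse-bump: 4 enters row 1 and ejects 2. So w(2) = 2. P is now [[4]].
Step i=1: Q has 1 at row 1, column 1; remove that cell from P, ejecting 4. So w(1) = 4. P is now [].

So w = 4 2 3 1 6 5.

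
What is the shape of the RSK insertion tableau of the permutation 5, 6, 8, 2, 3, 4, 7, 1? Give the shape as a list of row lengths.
[4, 3, 1]

Row-insert each entry into an empty tableau.

After inserting 5: P = [[5]].
After inserting 6: P = [[5, 6]].
After inserting 8: P = [[5, 6, 8]].
After inserting 2: P = [[2, 6, 8], [5]].
After inserting 3: P = [[2, 3, 8], [5, 6]].
After inserting 4: P = [[2, 3, 4], [5, 6, 8]].
After inserting 7: P = [[2, 3, 4, 7], [5, 6, 8]].
After inserting 1: P = [[1, 3, 4, 7], [2, 6, 8], [5]].

The final insertion tableau P = [[1, 3, 4, 7], [2, 6, 8], [5]] has shape [4, 3, 1].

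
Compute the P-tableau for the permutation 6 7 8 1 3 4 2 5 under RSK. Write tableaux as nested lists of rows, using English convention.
Insert 6: appended to row 1. P = [[6]].
Insert 7: appended to row 1. P = [[6, 7]].
Insert 8: appended to row 1. P = [[6, 7, 8]].
Insert 1: 1 bumps 6 from row 1; 6 starts row 2. P = [[1, 7, 8], [6]].
Insert 3: 3 bumps 7 from row 1; 7 appends to row 2. P = [[1, 3, 8], [6, 7]].
Insert 4: 4 bumps 8 from row 1; 8 appends to row 2. P = [[1, 3, 4], [6, 7, 8]].
Insert 2: 2 bumps 3 from row 1; 3 bumps 6 from row 2; 6 starts row 3. P = [[1, 2, 4], [3, 7, 8], [6]].
Insert 5: appended to row 1. P = [[1, 2, 4, 5], [3, 7, 8], [6]].

So P = [[1, 2, 4, 5], [3, 7, 8], [6]].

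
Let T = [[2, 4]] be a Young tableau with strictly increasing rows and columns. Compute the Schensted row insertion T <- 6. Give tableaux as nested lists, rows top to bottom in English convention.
6 is larger than every entry of row 1, so it is appended to row 1. The new tableau is [[2, 4, 6]].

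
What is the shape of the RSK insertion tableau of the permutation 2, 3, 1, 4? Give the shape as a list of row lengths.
Row-insert each entry into an empty tableau.

After inserting 2: P = [[2]].
After inserting 3: P = [[2, 3]].
After inserting 1: P = [[1, 3], [2]].
After inserting 4: P = [[1, 3, 4], [2]].

The final insertion tableau P = [[1, 3, 4], [2]] has shape [3, 1].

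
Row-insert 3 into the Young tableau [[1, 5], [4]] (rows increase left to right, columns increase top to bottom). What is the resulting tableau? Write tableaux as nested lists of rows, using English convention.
[[1, 3], [4, 5]]

In row 1, 3 replaces 5 (the leftmost entry greater than 3); 5 is bumped to row 2. 5 is appended to row 2. The new tableau is [[1, 3], [4, 5]].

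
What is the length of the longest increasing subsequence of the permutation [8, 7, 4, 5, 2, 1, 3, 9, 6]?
3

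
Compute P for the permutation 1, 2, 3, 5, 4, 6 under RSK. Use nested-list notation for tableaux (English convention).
After inserting 1: P = [[1]].
After inserting 2: P = [[1, 2]].
After inserting 3: P = [[1, 2, 3]].
After inserting 5: P = [[1, 2, 3, 5]].
After inserting 4: P = [[1, 2, 3, 4], [5]].
After inserting 6: P = [[1, 2, 3, 4, 6], [5]].

So P = [[1, 2, 3, 4, 6], [5]].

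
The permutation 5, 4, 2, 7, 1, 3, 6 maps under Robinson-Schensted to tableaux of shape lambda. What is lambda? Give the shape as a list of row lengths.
[3, 2, 1, 1]

Row-insert each entry into an empty tableau.

After inserting 5: P = [[5]].
After inserting 4: P = [[4], [5]].
After inserting 2: P = [[2], [4], [5]].
After inserting 7: P = [[2, 7], [4], [5]].
After inserting 1: P = [[1, 7], [2], [4], [5]].
After inserting 3: P = [[1, 3], [2, 7], [4], [5]].
After inserting 6: P = [[1, 3, 6], [2, 7], [4], [5]].

The final insertion tableau P = [[1, 3, 6], [2, 7], [4], [5]] has shape [3, 2, 1, 1].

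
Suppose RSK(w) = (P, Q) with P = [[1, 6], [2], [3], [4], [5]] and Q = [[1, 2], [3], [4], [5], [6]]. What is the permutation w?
5 6 4 3 2 1

Reverse the RSK construction: for i from n down to 1, find the cell of Q containing i, remove the entry at that cell from P, and reverse-bump it up through P; the value ejected from row 1 is w(i).

Step i=6: Q has 6 at row 5, column 1; remove 5 from row 5 of P and reverse-bump: 5 enters row 4 and ejects 4; 4 enters row 3 and ejects 3; 3 enters row 2 and ejects 2; 2 enters row 1 and ejects 1. So w(6) = 1. P is now [[2, 6], [3], [4], [5]].
Step i=5: Q has 5 at row 4, column 1; remove 5 from row 4 of P and reverse-bump: 5 enters row 3 and ejects 4; 4 enters row 2 and ejects 3; 3 enters row 1 and ejects 2. So w(5) = 2. P is now [[3, 6], [4], [5]].
Step i=4: Q has 4 at row 3, column 1; remove 5 from row 3 of P and reverse-bump: 5 enters row 2 and ejects 4; 4 enters row 1 and ejects 3. So w(4) = 3. P is now [[4, 6], [5]].
Step i=3: Q has 3 at row 2, column 1; remove 5 from row 2 of P and reverse-bump: 5 enters row 1 and ejects 4. So w(3) = 4. P is now [[5, 6]].
Step i=2: Q has 2 at row 1, column 2; remove that cell from P, ejecting 6. So w(2) = 6. P is now [[5]].
Step i=1: Q has 1 at row 1, column 1; remove that cell from P, ejecting 5. So w(1) = 5. P is now [].

So w = 5 6 4 3 2 1.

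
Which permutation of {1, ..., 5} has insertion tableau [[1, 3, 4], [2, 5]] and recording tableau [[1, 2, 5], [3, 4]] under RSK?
2 5 1 3 4

Reverse RSK: for i = n, n-1, ..., 1, locate i in Q, remove the corresponding corner cell from P, and reverse-bump its entry up through P; the value ejected from row 1 is w(i).

So w = 2 5 1 3 4.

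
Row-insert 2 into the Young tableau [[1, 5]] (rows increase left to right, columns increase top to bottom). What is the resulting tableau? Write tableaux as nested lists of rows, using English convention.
[[1, 2], [5]]

In row 1, 2 replaces 5 (the leftmost entry greater than 2); 5 is bumped to row 2. 5 starts a new row 2. The new tableau is [[1, 2], [5]].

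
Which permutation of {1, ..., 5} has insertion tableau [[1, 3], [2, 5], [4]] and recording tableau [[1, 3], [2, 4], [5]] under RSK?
Reverse the RSK construction: for i from n down to 1, find the cell of Q containing i, remove the entry at that cell from P, and reverse-bump it up through P; the value ejected from row 1 is w(i).

Step i=5: Q has 5 at row 3, column 1; remove 4 from row 3 of P and reverse-bump: 4 enters row 2 and ejects 2; 2 enters row 1 and ejects 1. So w(5) = 1. P is now [[2, 3], [4, 5]].
Step i=4: Q has 4 at row 2, column 2; remove 5 from row 2 of P and reverse-bump: 5 enters row 1 and ejects 3. So w(4) = 3. P is now [[2, 5], [4]].
Step i=3: Q has 3 at row 1, column 2; remove that cell from P, ejecting 5. So w(3) = 5. P is now [[2], [4]].
Step i=2: Q has 2 at row 2, column 1; remove 4 from row 2 of P and reverse-bump: 4 enters row 1 and ejects 2. So w(2) = 2. P is now [[4]].
Step i=1: Q has 1 at row 1, column 1; remove that cell from P, ejecting 4. So w(1) = 4. P is now [].

So w = 4 2 5 3 1.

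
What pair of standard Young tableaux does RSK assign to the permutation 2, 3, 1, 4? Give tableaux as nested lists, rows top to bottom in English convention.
Insert each entry of the permutation into P by Schensted row insertion, recording in Q the position of each new cell.

After inserting 2: P = [[2]].
After inserting 3: P = [[2, 3]].
After inserting 1: P = [[1, 3], [2]].
After inserting 4: P = [[1, 3, 4], [2]].

So P = [[1, 3, 4], [2]], Q = [[1, 2, 4], [3]].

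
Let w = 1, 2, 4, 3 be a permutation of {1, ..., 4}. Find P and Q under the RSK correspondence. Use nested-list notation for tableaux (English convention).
P = [[1, 2, 3], [4]], Q = [[1, 2, 3], [4]]

Insert each entry of the permutation into P by Schensted row insertion, recording in Q the position of each new cell.

Insert 1: appended to row 1. P = [[1]], Q = [[1]].
Insert 2: appended to row 1. P = [[1, 2]], Q = [[1, 2]].
Insert 4: appended to row 1. P = [[1, 2, 4]], Q = [[1, 2, 3]].
Insert 3: 3 bumps 4 from row 1; 4 starts row 2. P = [[1, 2, 3], [4]], Q = [[1, 2, 3], [4]].

So P = [[1, 2, 3], [4]], Q = [[1, 2, 3], [4]].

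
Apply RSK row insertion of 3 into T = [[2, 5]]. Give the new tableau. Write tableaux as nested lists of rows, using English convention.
In row 1, 3 replaces 5 (the leftmost entry greater than 3); 5 is bumped to row 2. 5 starts a new row 2. The new tableau is [[2, 3], [5]].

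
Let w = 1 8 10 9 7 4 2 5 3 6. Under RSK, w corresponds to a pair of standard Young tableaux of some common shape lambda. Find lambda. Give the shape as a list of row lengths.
[4, 2, 2, 1, 1]

Row-insert each entry into an empty tableau.

After inserting 1: P = [[1]].
After inserting 8: P = [[1, 8]].
After inserting 10: P = [[1, 8, 10]].
After inserting 9: P = [[1, 8, 9], [10]].
After inserting 7: P = [[1, 7, 9], [8], [10]].
After inserting 4: P = [[1, 4, 9], [7], [8], [10]].
After inserting 2: P = [[1, 2, 9], [4], [7], [8], [10]].
After inserting 5: P = [[1, 2, 5], [4, 9], [7], [8], [10]].
After inserting 3: P = [[1, 2, 3], [4, 5], [7, 9], [8], [10]].
After inserting 6: P = [[1, 2, 3, 6], [4, 5], [7, 9], [8], [10]].

The final insertion tableau P = [[1, 2, 3, 6], [4, 5], [7, 9], [8], [10]] has shape [4, 2, 2, 1, 1].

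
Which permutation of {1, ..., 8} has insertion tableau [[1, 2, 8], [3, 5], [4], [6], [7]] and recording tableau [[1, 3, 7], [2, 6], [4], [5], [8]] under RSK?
Reverse the RSK construction: for i from n down to 1, find the cell of Q containing i, remove the entry at that cell from P, and reverse-bump it up through P; the value ejected from row 1 is w(i).

Step i=8: Q has 8 at row 5, column 1; remove 7 from row 5 of P and reverse-bump: 7 enters row 4 and ejects 6; 6 enters row 3 and ejects 4; 4 enters row 2 and ejects 3; 3 enters row 1 and ejects 2. So w(8) = 2. P is now [[1, 3, 8], [4, 5], [6], [7]].
Step i=7: Q has 7 at row 1, column 3; remove that cell from P, ejecting 8. So w(7) = 8. P is now [[1, 3], [4, 5], [6], [7]].
Step i=6: Q has 6 at row 2, column 2; remove 5 from row 2 of P and reverse-bump: 5 enters row 1 and ejects 3. So w(6) = 3. P is now [[1, 5], [4], [6], [7]].
Step i=5: Q has 5 at row 4, column 1; remove 7 from row 4 of P and reverse-bump: 7 enters row 3 and ejects 6; 6 enters row 2 and ejects 4; 4 enters row 1 and ejects 1. So w(5) = 1. P is now [[4, 5], [6], [7]].
Step i=4: Q has 4 at row 3, column 1; remove 7 from row 3 of P and reverse-bump: 7 enters row 2 and ejects 6; 6 enters row 1 and ejects 5. So w(4) = 5. P is now [[4, 6], [7]].
Step i=3: Q has 3 at row 1, column 2; remove that cell from P, ejecting 6. So w(3) = 6. P is now [[4], [7]].
Step i=2: Q has 2 at row 2, column 1; remove 7 from row 2 of P and reverse-bump: 7 enters row 1 and ejects 4. So w(2) = 4. P is now [[7]].
Step i=1: Q has 1 at row 1, column 1; remove that cell from P, ejecting 7. So w(1) = 7. P is now [].

So w = 7 4 6 5 1 3 8 2.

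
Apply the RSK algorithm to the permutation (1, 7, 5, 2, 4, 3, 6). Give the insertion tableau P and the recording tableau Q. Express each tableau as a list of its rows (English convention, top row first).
Insert each entry of the permutation into P by Schensted row insertion, recording in Q the position of each new cell.

Insert 1: appended to row 1. P = [[1]], Q = [[1]].
Insert 7: appended to row 1. P = [[1, 7]], Q = [[1, 2]].
Insert 5: 5 bumps 7 from row 1; 7 starts row 2. P = [[1, 5], [7]], Q = [[1, 2], [3]].
Insert 2: 2 bumps 5 from row 1; 5 bumps 7 from row 2; 7 starts row 3. P = [[1, 2], [5], [7]], Q = [[1, 2], [3], [4]].
Insert 4: appended to row 1. P = [[1, 2, 4], [5], [7]], Q = [[1, 2, 5], [3], [4]].
Insert 3: 3 bumps 4 from row 1; 4 bumps 5 from row 2; 5 bumps 7 from row 3; 7 starts row 4. P = [[1, 2, 3], [4], [5], [7]], Q = [[1, 2, 5], [3], [4], [6]].
Insert 6: appended to row 1. P = [[1, 2, 3, 6], [4], [5], [7]], Q = [[1, 2, 5, 7], [3], [4], [6]].

So P = [[1, 2, 3, 6], [4], [5], [7]], Q = [[1, 2, 5, 7], [3], [4], [6]].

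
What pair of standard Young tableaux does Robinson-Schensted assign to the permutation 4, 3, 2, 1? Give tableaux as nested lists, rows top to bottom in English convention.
Insert each entry of the permutation into P by Schensted row insertion, recording in Q the position of each new cell.

Insert 4: appended to row 1. P = [[4]].
Insert 3: 3 bumps 4 from row 1; 4 starts row 2. P = [[3], [4]].
Insert 2: 2 bumps 3 from row 1; 3 bumps 4 from row 2; 4 starts row 3. P = [[2], [3], [4]].
Insert 1: 1 bumps 2 from row 1; 2 bumps 3 from row 2; 3 bumps 4 from row 3; 4 starts row 4. P = [[1], [2], [3], [4]].

So P = [[1], [2], [3], [4]], Q = [[1], [2], [3], [4]].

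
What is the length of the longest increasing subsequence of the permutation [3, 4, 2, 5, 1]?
3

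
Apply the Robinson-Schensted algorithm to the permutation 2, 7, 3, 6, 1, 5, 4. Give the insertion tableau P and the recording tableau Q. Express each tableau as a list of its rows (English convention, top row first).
P = [[1, 3, 4], [2, 5], [6], [7]], Q = [[1, 2, 4], [3, 6], [5], [7]]

Insert each entry of the permutation into P by Schensted row insertion, recording in Q the position of each new cell.

Insert 2: appended to row 1. P = [[2]], Q = [[1]].
Insert 7: appended to row 1. P = [[2, 7]], Q = [[1, 2]].
Insert 3: 3 bumps 7 from row 1; 7 starts row 2. P = [[2, 3], [7]], Q = [[1, 2], [3]].
Insert 6: appended to row 1. P = [[2, 3, 6], [7]], Q = [[1, 2, 4], [3]].
Insert 1: 1 bumps 2 from row 1; 2 bumps 7 from row 2; 7 starts row 3. P = [[1, 3, 6], [2], [7]], Q = [[1, 2, 4], [3], [5]].
Insert 5: 5 bumps 6 from row 1; 6 appends to row 2. P = [[1, 3, 5], [2, 6], [7]], Q = [[1, 2, 4], [3, 6], [5]].
Insert 4: 4 bumps 5 from row 1; 5 bumps 6 from row 2; 6 bumps 7 from row 3; 7 starts row 4. P = [[1, 3, 4], [2, 5], [6], [7]], Q = [[1, 2, 4], [3, 6], [5], [7]].

So P = [[1, 3, 4], [2, 5], [6], [7]], Q = [[1, 2, 4], [3, 6], [5], [7]].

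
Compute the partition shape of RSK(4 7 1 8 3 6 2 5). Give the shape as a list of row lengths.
Row-insert each entry into an empty tableau.

After inserting 4: P = [[4]].
After inserting 7: P = [[4, 7]].
After inserting 1: P = [[1, 7], [4]].
After inserting 8: P = [[1, 7, 8], [4]].
After inserting 3: P = [[1, 3, 8], [4, 7]].
After inserting 6: P = [[1, 3, 6], [4, 7, 8]].
After inserting 2: P = [[1, 2, 6], [3, 7, 8], [4]].
After inserting 5: P = [[1, 2, 5], [3, 6, 8], [4, 7]].

The final insertion tableau P = [[1, 2, 5], [3, 6, 8], [4, 7]] has shape [3, 3, 2].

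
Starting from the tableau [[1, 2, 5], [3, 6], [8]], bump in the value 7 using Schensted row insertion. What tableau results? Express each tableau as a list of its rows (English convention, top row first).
[[1, 2, 5, 7], [3, 6], [8]]

7 is larger than every entry of row 1, so it is appended to row 1. The new tableau is [[1, 2, 5, 7], [3, 6], [8]].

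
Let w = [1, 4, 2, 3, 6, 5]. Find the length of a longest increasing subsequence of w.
4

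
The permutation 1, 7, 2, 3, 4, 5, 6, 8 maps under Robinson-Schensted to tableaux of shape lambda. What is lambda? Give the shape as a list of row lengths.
[7, 1]

Row-insert each entry into an empty tableau.

After inserting 1: P = [[1]].
After inserting 7: P = [[1, 7]].
After inserting 2: P = [[1, 2], [7]].
After inserting 3: P = [[1, 2, 3], [7]].
After inserting 4: P = [[1, 2, 3, 4], [7]].
After inserting 5: P = [[1, 2, 3, 4, 5], [7]].
After inserting 6: P = [[1, 2, 3, 4, 5, 6], [7]].
After inserting 8: P = [[1, 2, 3, 4, 5, 6, 8], [7]].

The final insertion tableau P = [[1, 2, 3, 4, 5, 6, 8], [7]] has shape [7, 1].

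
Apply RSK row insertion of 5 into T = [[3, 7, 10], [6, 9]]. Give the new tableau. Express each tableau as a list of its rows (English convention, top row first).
[[3, 5, 10], [6, 7], [9]]

In row 1, 5 replaces 7 (the leftmost entry greater than 5); 7 is bumped to row 2. In row 2, 7 replaces 9 (the leftmost entry greater than 7); 9 is bumped to row 3. 9 starts a new row 3. The new tableau is [[3, 5, 10], [6, 7], [9]].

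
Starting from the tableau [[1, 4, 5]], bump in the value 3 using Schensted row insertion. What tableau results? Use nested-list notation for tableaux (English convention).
In row 1, 3 replaces 4 (the leftmost entry greater than 3); 4 is bumped to row 2. 4 starts a new row 2. The new tableau is [[1, 3, 5], [4]].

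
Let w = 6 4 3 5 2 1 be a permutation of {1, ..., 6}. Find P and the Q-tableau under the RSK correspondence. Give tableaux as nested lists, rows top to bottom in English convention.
P = [[1, 5], [2], [3], [4], [6]], Q = [[1, 4], [2], [3], [5], [6]]

Insert each entry of the permutation into P by Schensted row insertion, recording in Q the position of each new cell.

After inserting 6: P = [[6]].
After inserting 4: P = [[4], [6]].
After inserting 3: P = [[3], [4], [6]].
After inserting 5: P = [[3, 5], [4], [6]].
After inserting 2: P = [[2, 5], [3], [4], [6]].
After inserting 1: P = [[1, 5], [2], [3], [4], [6]].

So P = [[1, 5], [2], [3], [4], [6]], Q = [[1, 4], [2], [3], [5], [6]].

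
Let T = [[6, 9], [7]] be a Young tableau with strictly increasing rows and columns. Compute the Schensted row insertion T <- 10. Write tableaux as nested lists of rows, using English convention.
[[6, 9, 10], [7]]

10 is larger than every entry of row 1, so it is appended to row 1. The new tableau is [[6, 9, 10], [7]].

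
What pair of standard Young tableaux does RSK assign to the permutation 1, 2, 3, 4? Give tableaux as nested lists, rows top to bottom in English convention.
Insert each entry of the permutation into P by Schensted row insertion, recording in Q the position of each new cell.

Insert 1: appended to row 1. P = [[1]].
Insert 2: appended to row 1. P = [[1, 2]].
Insert 3: appended to row 1. P = [[1, 2, 3]].
Insert 4: appended to row 1. P = [[1, 2, 3, 4]].

So P = [[1, 2, 3, 4]], Q = [[1, 2, 3, 4]].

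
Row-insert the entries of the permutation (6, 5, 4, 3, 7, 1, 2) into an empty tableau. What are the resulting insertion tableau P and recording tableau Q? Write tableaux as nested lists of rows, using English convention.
P = [[1, 2], [3, 7], [4], [5], [6]], Q = [[1, 5], [2, 7], [3], [4], [6]]

Insert each entry of the permutation into P by Schensted row insertion, recording in Q the position of each new cell.

Insert 6: appended to row 1. P = [[6]].
Insert 5: 5 bumps 6 from row 1; 6 starts row 2. P = [[5], [6]].
Insert 4: 4 bumps 5 from row 1; 5 bumps 6 from row 2; 6 starts row 3. P = [[4], [5], [6]].
Insert 3: 3 bumps 4 from row 1; 4 bumps 5 from row 2; 5 bumps 6 from row 3; 6 starts row 4. P = [[3], [4], [5], [6]].
Insert 7: appended to row 1. P = [[3, 7], [4], [5], [6]].
Insert 1: 1 bumps 3 from row 1; 3 bumps 4 from row 2; 4 bumps 5 from row 3; 5 bumps 6 from row 4; 6 starts row 5. P = [[1, 7], [3], [4], [5], [6]].
Insert 2: 2 bumps 7 from row 1; 7 appends to row 2. P = [[1, 2], [3, 7], [4], [5], [6]].

So P = [[1, 2], [3, 7], [4], [5], [6]], Q = [[1, 5], [2, 7], [3], [4], [6]].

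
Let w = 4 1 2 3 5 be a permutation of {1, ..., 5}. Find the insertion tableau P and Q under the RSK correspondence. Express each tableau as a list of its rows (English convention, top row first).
P = [[1, 2, 3, 5], [4]], Q = [[1, 3, 4, 5], [2]]

Insert each entry of the permutation into P by Schensted row insertion, recording in Q the position of each new cell.

Insert 4: appended to row 1. P = [[4]].
Insert 1: 1 bumps 4 from row 1; 4 starts row 2. P = [[1], [4]].
Insert 2: appended to row 1. P = [[1, 2], [4]].
Insert 3: appended to row 1. P = [[1, 2, 3], [4]].
Insert 5: appended to row 1. P = [[1, 2, 3, 5], [4]].

So P = [[1, 2, 3, 5], [4]], Q = [[1, 3, 4, 5], [2]].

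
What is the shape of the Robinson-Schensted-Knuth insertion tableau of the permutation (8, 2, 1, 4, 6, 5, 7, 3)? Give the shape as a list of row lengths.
[4, 2, 1, 1]

Row-insert each entry into an empty tableau.

After inserting 8: P = [[8]].
After inserting 2: P = [[2], [8]].
After inserting 1: P = [[1], [2], [8]].
After inserting 4: P = [[1, 4], [2], [8]].
After inserting 6: P = [[1, 4, 6], [2], [8]].
After inserting 5: P = [[1, 4, 5], [2, 6], [8]].
After inserting 7: P = [[1, 4, 5, 7], [2, 6], [8]].
After inserting 3: P = [[1, 3, 5, 7], [2, 4], [6], [8]].

The final insertion tableau P = [[1, 3, 5, 7], [2, 4], [6], [8]] has shape [4, 2, 1, 1].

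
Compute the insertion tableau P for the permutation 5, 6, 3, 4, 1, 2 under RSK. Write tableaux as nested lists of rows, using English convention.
P = [[1, 2], [3, 4], [5, 6]]

Insert 5: appended to row 1. P = [[5]].
Insert 6: appended to row 1. P = [[5, 6]].
Insert 3: 3 bumps 5 from row 1; 5 starts row 2. P = [[3, 6], [5]].
Insert 4: 4 bumps 6 from row 1; 6 appends to row 2. P = [[3, 4], [5, 6]].
Insert 1: 1 bumps 3 from row 1; 3 bumps 5 from row 2; 5 starts row 3. P = [[1, 4], [3, 6], [5]].
Insert 2: 2 bumps 4 from row 1; 4 bumps 6 from row 2; 6 appends to row 3. P = [[1, 2], [3, 4], [5, 6]].

So P = [[1, 2], [3, 4], [5, 6]].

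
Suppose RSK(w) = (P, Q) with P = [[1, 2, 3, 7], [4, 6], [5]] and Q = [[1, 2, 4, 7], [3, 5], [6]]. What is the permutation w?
Reverse the RSK construction: for i from n down to 1, find the cell of Q containing i, remove the entry at that cell from P, and reverse-bump it up through P; the value ejected from row 1 is w(i).

Step i=7: Q has 7 at row 1, column 4; remove that cell from P, ejecting 7. So w(7) = 7. P is now [[1, 2, 3], [4, 6], [5]].
Step i=6: Q has 6 at row 3, column 1; remove 5 from row 3 of P and reverse-bump: 5 enters row 2 and ejects 4; 4 enters row 1 and ejects 3. So w(6) = 3. P is now [[1, 2, 4], [5, 6]].
Step i=5: Q has 5 at row 2, column 2; remove 6 from row 2 of P and reverse-bump: 6 enters row 1 and ejects 4. So w(5) = 4. P is now [[1, 2, 6], [5]].
Step i=4: Q has 4 at row 1, column 3; remove that cell from P, ejecting 6. So w(4) = 6. P is now [[1, 2], [5]].
Step i=3: Q has 3 at row 2, column 1; remove 5 from row 2 of P and reverse-bump: 5 enters row 1 and ejects 2. So w(3) = 2. P is now [[1, 5]].
Step i=2: Q has 2 at row 1, column 2; remove that cell from P, ejecting 5. So w(2) = 5. P is now [[1]].
Step i=1: Q has 1 at row 1, column 1; remove that cell from P, ejecting 1. So w(1) = 1. P is now [].

So w = 1 5 2 6 4 3 7.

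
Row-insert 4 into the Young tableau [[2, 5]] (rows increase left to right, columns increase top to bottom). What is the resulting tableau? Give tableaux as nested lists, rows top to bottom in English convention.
In row 1, 4 replaces 5 (the leftmost entry greater than 4); 5 is bumped to row 2. 5 starts a new row 2. The new tableau is [[2, 4], [5]].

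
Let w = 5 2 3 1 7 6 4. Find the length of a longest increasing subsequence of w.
3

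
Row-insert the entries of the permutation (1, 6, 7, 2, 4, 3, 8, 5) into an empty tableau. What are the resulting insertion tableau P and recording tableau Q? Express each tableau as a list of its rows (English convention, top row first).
P = [[1, 2, 3, 5], [4, 7, 8], [6]], Q = [[1, 2, 3, 7], [4, 5, 8], [6]]

Insert each entry of the permutation into P by Schensted row insertion, recording in Q the position of each new cell.

Insert 1: appended to row 1. P = [[1]].
Insert 6: appended to row 1. P = [[1, 6]].
Insert 7: appended to row 1. P = [[1, 6, 7]].
Insert 2: 2 bumps 6 from row 1; 6 starts row 2. P = [[1, 2, 7], [6]].
Insert 4: 4 bumps 7 from row 1; 7 appends to row 2. P = [[1, 2, 4], [6, 7]].
Insert 3: 3 bumps 4 from row 1; 4 bumps 6 from row 2; 6 starts row 3. P = [[1, 2, 3], [4, 7], [6]].
Insert 8: appended to row 1. P = [[1, 2, 3, 8], [4, 7], [6]].
Insert 5: 5 bumps 8 from row 1; 8 appends to row 2. P = [[1, 2, 3, 5], [4, 7, 8], [6]].

So P = [[1, 2, 3, 5], [4, 7, 8], [6]], Q = [[1, 2, 3, 7], [4, 5, 8], [6]].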